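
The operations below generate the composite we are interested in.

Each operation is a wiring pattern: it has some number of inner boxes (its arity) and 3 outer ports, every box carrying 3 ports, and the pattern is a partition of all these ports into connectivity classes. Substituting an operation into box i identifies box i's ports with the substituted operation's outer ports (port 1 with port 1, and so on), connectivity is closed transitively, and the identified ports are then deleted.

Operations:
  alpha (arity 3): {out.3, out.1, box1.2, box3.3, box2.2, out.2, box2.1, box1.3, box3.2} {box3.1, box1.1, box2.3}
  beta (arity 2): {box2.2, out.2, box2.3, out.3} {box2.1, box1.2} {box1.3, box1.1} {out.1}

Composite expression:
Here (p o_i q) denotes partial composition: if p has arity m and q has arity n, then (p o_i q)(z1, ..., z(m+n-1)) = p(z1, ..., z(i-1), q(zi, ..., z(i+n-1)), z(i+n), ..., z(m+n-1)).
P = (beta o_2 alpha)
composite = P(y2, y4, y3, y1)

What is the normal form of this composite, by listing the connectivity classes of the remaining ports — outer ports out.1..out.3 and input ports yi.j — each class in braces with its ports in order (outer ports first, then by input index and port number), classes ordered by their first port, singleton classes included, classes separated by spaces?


Reachability decides: close wires over beta-identified ports.
stage alpha: inputs (y4, y3, y1), connectivity {out.1, out.2, out.3, y1.2, y1.3, y3.1, y3.2, y4.2, y4.3} {y1.1, y3.3, y4.1}, out.j its boundary
stage beta: inputs (y2, y4, y3, y1), connectivity {out.1} {out.2, out.3, y1.2, y1.3, y2.2, y3.1, y3.2, y4.2, y4.3} {y1.1, y3.3, y4.1} {y2.1, y2.3}, out.j its boundary

{out.1} {out.2, out.3, y1.2, y1.3, y2.2, y3.1, y3.2, y4.2, y4.3} {y1.1, y3.3, y4.1} {y2.1, y2.3}


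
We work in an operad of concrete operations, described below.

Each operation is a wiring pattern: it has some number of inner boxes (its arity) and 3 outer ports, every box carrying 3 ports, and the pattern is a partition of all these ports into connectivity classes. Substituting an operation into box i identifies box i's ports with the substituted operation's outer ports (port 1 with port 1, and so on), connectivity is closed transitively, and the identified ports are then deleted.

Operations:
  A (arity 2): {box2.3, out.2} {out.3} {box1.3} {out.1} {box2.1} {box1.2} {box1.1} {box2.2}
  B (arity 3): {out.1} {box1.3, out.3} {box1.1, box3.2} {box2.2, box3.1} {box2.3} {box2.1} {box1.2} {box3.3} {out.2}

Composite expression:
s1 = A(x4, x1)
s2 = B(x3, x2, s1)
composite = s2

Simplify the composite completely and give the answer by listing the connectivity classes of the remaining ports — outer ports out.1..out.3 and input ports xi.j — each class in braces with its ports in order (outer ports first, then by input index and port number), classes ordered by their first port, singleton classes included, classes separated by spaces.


{out.1} {out.2} {out.3, x3.3} {x1.1} {x1.2} {x1.3, x3.1} {x2.1} {x2.2} {x2.3} {x3.2} {x4.1} {x4.2} {x4.3}

Treat the ports identified at B as solder joints: merge, then drop.
through A, on inputs (x4, x1): {out.1} {out.2, x1.3} {out.3} {x1.1} {x1.2} {x4.1} {x4.2} {x4.3} (out.j = stage outer ports)
through B, on inputs (x3, x2, x4, x1): {out.1} {out.2} {out.3, x3.3} {x1.1} {x1.2} {x1.3, x3.1} {x2.1} {x2.2} {x2.3} {x3.2} {x4.1} {x4.2} {x4.3} (out.j = stage outer ports)


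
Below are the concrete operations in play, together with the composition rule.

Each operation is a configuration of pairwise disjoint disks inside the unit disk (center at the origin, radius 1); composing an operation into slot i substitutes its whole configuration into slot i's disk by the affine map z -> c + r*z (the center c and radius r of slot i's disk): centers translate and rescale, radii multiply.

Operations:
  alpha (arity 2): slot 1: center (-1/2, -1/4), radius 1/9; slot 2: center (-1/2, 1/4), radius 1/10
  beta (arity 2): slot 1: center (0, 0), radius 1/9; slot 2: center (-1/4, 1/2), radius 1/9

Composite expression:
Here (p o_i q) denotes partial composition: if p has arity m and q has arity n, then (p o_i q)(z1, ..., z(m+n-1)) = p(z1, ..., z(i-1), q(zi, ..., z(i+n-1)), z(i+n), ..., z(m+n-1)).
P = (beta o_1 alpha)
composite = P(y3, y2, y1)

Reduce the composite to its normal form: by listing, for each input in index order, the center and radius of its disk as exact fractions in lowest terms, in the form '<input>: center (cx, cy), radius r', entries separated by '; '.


y1: center (-1/4, 1/2), radius 1/9; y2: center (-1/18, 1/36), radius 1/90; y3: center (-1/18, -1/36), radius 1/81

Follow each y-input down from beta: c' goes to c + r*c', radius to r*r'.
input y3: composing its 2 substitution steps yields center (-1/18, -1/36), radius 1/81
input y2: composing its 2 substitution steps yields center (-1/18, 1/36), radius 1/90
input y1: composing its 1 substitution step yields center (-1/4, 1/2), radius 1/9


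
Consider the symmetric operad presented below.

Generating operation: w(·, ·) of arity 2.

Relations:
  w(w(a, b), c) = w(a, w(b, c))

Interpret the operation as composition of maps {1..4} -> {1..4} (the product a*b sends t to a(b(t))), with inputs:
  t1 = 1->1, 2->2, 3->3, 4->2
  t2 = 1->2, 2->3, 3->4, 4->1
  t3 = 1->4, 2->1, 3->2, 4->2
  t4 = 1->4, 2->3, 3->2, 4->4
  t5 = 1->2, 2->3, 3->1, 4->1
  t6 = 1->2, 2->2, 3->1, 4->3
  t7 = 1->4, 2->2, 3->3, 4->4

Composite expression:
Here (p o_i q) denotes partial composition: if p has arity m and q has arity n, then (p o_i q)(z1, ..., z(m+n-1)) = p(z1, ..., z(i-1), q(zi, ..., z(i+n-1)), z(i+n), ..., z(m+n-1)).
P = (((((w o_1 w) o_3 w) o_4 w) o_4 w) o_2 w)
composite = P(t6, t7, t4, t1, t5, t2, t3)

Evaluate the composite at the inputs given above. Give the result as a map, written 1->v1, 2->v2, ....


1->1, 2->2, 3->3, 4->3

w(t7, t4) = 1->4, 2->3, 3->2, 4->4
w(t6, w(t7, t4)) = 1->3, 2->1, 3->2, 4->3
w(t5, t2) = 1->3, 2->1, 3->1, 4->2
w(w(t5, t2), t3) = 1->2, 2->3, 3->1, 4->1
w(t1, w(w(t5, t2), t3)) = 1->2, 2->3, 3->1, 4->1
w(w(t6, w(t7, t4)), w(t1, w(w(t5, t2), t3))) = 1->1, 2->2, 3->3, 4->3


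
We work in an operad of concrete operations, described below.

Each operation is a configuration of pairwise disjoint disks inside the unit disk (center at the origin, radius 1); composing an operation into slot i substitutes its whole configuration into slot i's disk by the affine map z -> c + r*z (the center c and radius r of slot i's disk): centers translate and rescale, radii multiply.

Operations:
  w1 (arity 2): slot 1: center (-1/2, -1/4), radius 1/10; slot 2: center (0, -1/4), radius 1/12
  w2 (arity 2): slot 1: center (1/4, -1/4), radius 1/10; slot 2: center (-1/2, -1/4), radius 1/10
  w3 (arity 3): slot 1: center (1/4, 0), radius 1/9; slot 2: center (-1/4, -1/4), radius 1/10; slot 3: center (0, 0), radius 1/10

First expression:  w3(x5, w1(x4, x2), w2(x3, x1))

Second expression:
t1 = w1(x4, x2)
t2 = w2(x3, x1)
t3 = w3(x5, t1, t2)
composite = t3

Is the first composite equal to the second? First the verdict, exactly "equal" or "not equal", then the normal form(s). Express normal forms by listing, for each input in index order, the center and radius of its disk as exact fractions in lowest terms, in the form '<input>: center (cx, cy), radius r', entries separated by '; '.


equal; both compose to x1: center (-1/20, -1/40), radius 1/100; x2: center (-1/4, -11/40), radius 1/120; x3: center (1/40, -1/40), radius 1/100; x4: center (-3/10, -11/40), radius 1/100; x5: center (1/4, 0), radius 1/9


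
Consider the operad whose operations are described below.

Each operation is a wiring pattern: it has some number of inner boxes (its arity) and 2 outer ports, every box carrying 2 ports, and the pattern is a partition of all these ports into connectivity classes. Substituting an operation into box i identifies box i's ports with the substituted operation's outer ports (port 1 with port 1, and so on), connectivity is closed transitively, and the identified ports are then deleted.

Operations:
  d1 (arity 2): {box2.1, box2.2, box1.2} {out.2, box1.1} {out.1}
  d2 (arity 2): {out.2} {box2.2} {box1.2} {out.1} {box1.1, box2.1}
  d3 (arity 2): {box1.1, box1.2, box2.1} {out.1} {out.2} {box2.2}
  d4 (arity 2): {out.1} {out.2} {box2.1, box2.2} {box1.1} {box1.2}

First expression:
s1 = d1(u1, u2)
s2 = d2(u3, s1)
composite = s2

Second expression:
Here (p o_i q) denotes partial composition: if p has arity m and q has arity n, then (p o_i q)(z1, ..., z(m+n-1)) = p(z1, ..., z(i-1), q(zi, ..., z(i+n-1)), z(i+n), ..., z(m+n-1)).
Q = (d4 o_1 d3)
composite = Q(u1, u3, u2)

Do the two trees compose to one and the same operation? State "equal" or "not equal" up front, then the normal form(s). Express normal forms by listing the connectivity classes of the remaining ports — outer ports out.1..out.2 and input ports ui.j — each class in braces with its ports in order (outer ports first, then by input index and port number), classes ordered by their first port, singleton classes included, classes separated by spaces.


not equal; the first gives {out.1} {out.2} {u1.1} {u1.2, u2.1, u2.2} {u3.1} {u3.2} and the second {out.1} {out.2} {u1.1, u1.2, u3.1} {u2.1, u2.2} {u3.2}

The first expression, normalized: {out.1} {out.2} {u1.1} {u1.2, u2.1, u2.2} {u3.1} {u3.2}
The second expression, normalized: {out.1} {out.2} {u1.1, u1.2, u3.1} {u2.1, u2.2} {u3.2}
No match — not equal.


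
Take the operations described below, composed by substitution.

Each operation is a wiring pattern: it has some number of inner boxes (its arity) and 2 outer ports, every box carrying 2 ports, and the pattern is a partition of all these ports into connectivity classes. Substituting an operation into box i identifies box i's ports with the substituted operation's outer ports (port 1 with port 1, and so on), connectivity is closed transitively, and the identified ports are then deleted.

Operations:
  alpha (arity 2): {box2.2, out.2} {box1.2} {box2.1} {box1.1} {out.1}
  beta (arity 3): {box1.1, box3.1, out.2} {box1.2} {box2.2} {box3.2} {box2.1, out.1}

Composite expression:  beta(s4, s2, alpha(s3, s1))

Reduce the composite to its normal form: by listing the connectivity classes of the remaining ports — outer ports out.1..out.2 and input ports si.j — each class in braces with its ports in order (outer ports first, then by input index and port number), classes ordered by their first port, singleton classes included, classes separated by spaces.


{out.1, s2.1} {out.2, s4.1} {s1.1} {s1.2} {s2.2} {s3.1} {s3.2} {s4.2}

Treat the ports identified at beta as solder joints: merge, then drop.
through alpha, on inputs (s3, s1): {out.1} {out.2, s1.2} {s1.1} {s3.1} {s3.2} (out.j = stage outer ports)
through beta, on inputs (s4, s2, s3, s1): {out.1, s2.1} {out.2, s4.1} {s1.1} {s1.2} {s2.2} {s3.1} {s3.2} {s4.2} (out.j = stage outer ports)


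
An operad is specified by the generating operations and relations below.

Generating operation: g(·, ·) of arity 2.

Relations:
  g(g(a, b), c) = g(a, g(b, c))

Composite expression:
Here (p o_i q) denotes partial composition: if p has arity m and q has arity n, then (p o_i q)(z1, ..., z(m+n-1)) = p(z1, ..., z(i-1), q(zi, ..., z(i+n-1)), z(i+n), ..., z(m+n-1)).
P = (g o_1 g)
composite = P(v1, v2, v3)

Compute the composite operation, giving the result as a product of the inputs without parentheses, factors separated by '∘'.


v1 ∘ v2 ∘ v3

Associativity of g dissolves the nesting; only the v-input order survives.
g(v1, v2) unparenthesizes to v1 ∘ v2
g(g(v1, v2), v3) unparenthesizes to v1 ∘ v2 ∘ v3


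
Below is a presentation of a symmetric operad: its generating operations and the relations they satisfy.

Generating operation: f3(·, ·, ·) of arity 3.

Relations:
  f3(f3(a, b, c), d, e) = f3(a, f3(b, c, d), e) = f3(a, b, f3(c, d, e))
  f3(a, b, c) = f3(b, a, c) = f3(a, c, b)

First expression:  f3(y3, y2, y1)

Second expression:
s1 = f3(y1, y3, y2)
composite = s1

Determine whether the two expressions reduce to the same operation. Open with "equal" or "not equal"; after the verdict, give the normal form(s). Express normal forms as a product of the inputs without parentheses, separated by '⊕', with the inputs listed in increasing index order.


equal; the common form is y1 ⊕ y2 ⊕ y3

The first expression, normalized: y1 ⊕ y2 ⊕ y3
The second expression, normalized: y1 ⊕ y2 ⊕ y3
Same normal form: equal.


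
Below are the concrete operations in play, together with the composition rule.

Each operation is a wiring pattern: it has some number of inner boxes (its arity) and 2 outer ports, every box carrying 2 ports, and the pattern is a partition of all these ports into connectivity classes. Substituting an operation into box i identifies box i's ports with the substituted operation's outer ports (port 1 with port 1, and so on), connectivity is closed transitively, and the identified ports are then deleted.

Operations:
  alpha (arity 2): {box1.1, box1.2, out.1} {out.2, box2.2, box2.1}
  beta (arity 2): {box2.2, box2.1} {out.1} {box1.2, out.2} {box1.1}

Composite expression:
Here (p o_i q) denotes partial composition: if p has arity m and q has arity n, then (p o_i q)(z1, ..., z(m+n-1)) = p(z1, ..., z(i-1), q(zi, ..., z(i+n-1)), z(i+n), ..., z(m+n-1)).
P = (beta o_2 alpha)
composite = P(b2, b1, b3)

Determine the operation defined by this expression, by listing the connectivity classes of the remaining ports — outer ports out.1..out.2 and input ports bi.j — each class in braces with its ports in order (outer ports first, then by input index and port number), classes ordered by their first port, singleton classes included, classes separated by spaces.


{out.1} {out.2, b2.2} {b1.1, b1.2, b3.1, b3.2} {b2.1}

Connectivity passes through glued beta-boundaries; trace each wire chain.
alpha over (b1, b3) gives {out.1, b1.1, b1.2} {out.2, b3.1, b3.2}, out.j being that stage's outer ports
beta over (b2, b1, b3) gives {out.1} {out.2, b2.2} {b1.1, b1.2, b3.1, b3.2} {b2.1}, out.j being that stage's outer ports


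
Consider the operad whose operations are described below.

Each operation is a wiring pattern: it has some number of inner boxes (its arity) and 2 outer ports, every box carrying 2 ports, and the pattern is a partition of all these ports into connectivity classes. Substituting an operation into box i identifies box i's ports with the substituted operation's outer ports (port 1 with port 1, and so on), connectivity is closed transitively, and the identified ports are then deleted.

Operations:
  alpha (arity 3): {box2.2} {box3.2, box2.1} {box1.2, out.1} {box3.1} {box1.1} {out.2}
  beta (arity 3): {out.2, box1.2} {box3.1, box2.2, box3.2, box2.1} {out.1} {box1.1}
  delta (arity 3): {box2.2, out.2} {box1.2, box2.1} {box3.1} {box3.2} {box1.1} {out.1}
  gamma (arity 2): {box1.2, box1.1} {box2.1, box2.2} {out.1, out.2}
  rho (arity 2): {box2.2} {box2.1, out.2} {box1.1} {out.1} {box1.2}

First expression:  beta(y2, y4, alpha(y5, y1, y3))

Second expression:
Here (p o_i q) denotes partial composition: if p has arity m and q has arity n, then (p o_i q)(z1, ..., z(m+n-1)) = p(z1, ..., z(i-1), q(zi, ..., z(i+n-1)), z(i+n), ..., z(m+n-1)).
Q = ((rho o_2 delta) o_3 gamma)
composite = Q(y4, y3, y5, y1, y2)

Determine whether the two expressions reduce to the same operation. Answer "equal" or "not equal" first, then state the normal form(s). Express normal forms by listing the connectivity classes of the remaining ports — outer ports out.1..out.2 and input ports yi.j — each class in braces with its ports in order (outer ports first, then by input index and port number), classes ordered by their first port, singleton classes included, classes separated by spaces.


not equal: they reduce to {out.1} {out.2, y2.2} {y1.1, y3.2} {y1.2} {y2.1} {y3.1} {y4.1, y4.2, y5.2} {y5.1} and {out.1} {out.2} {y1.1, y1.2} {y2.1} {y2.2} {y3.1} {y3.2} {y4.1} {y4.2} {y5.1, y5.2}

In normal form, the first expression is {out.1} {out.2, y2.2} {y1.1, y3.2} {y1.2} {y2.1} {y3.1} {y4.1, y4.2, y5.2} {y5.1}
In normal form, the second expression is {out.1} {out.2} {y1.1, y1.2} {y2.1} {y2.2} {y3.1} {y3.2} {y4.1} {y4.2} {y5.1, y5.2}
The normal forms differ: not equal.


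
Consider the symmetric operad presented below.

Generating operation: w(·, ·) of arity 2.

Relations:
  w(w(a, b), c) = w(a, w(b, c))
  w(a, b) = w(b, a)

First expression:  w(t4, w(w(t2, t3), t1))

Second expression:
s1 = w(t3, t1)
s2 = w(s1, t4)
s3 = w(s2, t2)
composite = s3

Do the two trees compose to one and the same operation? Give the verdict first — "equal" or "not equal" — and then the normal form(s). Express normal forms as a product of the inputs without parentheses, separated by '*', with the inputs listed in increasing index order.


The first expression reduces to t1 * t2 * t3 * t4
The second expression reduces to t1 * t2 * t3 * t4
The forms coincide; equal.

equal — both sides give t1 * t2 * t3 * t4


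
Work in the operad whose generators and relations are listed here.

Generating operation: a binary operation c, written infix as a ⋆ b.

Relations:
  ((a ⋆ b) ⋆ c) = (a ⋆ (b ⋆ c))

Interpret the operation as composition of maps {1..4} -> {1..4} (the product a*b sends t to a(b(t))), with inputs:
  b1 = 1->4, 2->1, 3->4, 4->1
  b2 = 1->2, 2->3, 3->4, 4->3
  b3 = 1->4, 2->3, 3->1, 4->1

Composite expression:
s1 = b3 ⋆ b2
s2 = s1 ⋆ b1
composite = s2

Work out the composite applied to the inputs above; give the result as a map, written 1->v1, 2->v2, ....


(b3 ⋆ b2) = 1->3, 2->1, 3->1, 4->1
((b3 ⋆ b2) ⋆ b1) = 1->1, 2->3, 3->1, 4->3

1->1, 2->3, 3->1, 4->3


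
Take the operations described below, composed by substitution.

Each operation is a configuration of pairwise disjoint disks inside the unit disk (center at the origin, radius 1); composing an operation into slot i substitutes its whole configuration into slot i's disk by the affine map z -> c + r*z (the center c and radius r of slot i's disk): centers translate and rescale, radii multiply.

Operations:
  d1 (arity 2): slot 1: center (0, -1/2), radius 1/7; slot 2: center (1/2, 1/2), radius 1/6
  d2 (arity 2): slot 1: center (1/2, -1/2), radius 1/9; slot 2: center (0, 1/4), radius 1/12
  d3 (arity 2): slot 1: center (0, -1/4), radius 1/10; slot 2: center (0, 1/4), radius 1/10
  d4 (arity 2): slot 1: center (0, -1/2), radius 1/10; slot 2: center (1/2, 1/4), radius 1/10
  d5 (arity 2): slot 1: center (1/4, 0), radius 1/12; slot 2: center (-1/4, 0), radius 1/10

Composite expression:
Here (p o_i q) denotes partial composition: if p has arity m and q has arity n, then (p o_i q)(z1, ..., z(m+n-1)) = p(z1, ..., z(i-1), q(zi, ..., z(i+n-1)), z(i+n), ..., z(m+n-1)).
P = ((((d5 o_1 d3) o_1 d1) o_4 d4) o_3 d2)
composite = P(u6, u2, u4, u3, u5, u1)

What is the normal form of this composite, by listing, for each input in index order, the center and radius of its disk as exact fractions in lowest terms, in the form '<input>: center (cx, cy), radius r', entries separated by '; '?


u1: center (-1/5, 1/40), radius 1/100; u2: center (61/240, -1/60), radius 1/720; u3: center (1/4, 11/480), radius 1/1440; u4: center (61/240, 1/60), radius 1/1080; u5: center (-1/4, -1/20), radius 1/100; u6: center (1/4, -1/40), radius 1/840


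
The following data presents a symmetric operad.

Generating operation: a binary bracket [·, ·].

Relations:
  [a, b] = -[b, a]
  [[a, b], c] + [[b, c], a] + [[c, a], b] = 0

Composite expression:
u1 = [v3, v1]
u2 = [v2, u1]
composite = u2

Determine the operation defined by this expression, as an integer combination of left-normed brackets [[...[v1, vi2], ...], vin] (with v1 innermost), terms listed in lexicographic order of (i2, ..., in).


[[v1, v3], v2]

A multilinear Lie element is pinned by v1-initial words (v1 innermost).
Composite bracket: [v2, [v3, v1]]
Applying ab - ba throughout gives 4 signed words (2^2 = 4).
Collect the words opening with v1:
  from v1v3v2, sign +1: term +[[v1, v3], v2]


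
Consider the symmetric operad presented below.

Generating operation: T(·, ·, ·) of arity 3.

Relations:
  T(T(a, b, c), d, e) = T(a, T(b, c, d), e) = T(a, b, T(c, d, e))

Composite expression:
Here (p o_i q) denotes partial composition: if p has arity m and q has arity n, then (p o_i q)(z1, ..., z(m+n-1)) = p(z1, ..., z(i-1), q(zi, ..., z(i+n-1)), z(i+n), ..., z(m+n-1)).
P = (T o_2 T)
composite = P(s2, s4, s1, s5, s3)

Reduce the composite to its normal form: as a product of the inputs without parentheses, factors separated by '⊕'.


s2 ⊕ s4 ⊕ s1 ⊕ s5 ⊕ s3


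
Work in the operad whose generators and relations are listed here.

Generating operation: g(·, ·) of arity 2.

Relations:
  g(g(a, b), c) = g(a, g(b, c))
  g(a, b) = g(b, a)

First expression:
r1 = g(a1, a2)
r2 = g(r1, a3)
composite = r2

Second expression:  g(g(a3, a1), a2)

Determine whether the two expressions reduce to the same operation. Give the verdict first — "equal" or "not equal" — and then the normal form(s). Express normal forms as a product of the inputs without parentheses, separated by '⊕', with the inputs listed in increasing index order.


equal; the common form is a1 ⊕ a2 ⊕ a3

The first expression, normalized: a1 ⊕ a2 ⊕ a3
The second expression, normalized: a1 ⊕ a2 ⊕ a3
The normal forms match — equal.


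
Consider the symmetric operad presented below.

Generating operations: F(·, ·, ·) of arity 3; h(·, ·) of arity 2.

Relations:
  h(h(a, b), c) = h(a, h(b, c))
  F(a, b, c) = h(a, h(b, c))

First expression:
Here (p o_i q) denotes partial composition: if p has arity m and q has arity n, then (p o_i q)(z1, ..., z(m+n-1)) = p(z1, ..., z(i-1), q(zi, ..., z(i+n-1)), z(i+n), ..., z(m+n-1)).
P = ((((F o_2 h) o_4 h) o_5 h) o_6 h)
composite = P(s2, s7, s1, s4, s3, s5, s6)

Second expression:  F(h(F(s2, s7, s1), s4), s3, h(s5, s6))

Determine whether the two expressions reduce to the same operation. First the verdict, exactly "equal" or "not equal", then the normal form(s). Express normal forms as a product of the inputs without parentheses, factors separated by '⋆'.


Normal form of the first expression: s2 ⋆ s7 ⋆ s1 ⋆ s4 ⋆ s3 ⋆ s5 ⋆ s6
Normal form of the second expression: s2 ⋆ s7 ⋆ s1 ⋆ s4 ⋆ s3 ⋆ s5 ⋆ s6
Same normal form: equal.

equal; the common form is s2 ⋆ s7 ⋆ s1 ⋆ s4 ⋆ s3 ⋆ s5 ⋆ s6


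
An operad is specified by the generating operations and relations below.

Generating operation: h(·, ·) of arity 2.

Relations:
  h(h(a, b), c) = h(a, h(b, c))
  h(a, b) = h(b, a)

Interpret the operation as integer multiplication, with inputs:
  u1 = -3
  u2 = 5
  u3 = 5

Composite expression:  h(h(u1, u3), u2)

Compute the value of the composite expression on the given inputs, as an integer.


h(u1, u3) = -15
h(h(u1, u3), u2) = -75

-75


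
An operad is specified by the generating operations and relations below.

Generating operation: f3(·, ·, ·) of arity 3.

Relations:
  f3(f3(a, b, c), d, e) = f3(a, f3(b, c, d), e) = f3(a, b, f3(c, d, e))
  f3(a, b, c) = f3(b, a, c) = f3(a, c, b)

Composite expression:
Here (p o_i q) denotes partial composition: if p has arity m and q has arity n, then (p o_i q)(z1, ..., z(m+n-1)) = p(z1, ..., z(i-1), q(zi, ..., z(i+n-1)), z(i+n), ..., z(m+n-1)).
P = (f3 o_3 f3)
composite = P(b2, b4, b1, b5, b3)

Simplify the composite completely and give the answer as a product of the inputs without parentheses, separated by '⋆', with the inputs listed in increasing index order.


Both nesting and order wash out for f3; what remains is which b's occur.
f3(b1, b5, b3) spells out as b1 ⋆ b5 ⋆ b3
f3(b2, b4, f3(b1, b5, b3)) spells out as b2 ⋆ b4 ⋆ b1 ⋆ b5 ⋆ b3
the factors in increasing index order: b1 ⋆ b2 ⋆ b3 ⋆ b4 ⋆ b5

b1 ⋆ b2 ⋆ b3 ⋆ b4 ⋆ b5


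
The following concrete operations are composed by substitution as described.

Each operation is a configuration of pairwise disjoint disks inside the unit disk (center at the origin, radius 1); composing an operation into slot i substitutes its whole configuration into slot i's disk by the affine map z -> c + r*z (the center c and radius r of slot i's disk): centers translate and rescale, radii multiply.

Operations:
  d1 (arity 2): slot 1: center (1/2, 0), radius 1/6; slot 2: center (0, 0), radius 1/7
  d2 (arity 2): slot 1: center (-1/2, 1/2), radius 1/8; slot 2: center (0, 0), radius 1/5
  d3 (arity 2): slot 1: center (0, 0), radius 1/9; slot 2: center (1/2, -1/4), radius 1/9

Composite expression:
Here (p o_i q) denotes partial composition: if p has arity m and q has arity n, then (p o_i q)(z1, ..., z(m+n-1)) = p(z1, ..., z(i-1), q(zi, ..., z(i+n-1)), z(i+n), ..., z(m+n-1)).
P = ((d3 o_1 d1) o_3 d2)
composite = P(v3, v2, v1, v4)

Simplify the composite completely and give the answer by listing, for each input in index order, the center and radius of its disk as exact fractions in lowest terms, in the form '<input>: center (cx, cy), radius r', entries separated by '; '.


Only the slot chain above each v matters under d3; compose those maps.
v3 passes through 2 substitutions, ending at center (1/18, 0), radius 1/54
v2 passes through 2 substitutions, ending at center (0, 0), radius 1/63
v1 passes through 2 substitutions, ending at center (4/9, -7/36), radius 1/72
v4 passes through 2 substitutions, ending at center (1/2, -1/4), radius 1/45

v1: center (4/9, -7/36), radius 1/72; v2: center (0, 0), radius 1/63; v3: center (1/18, 0), radius 1/54; v4: center (1/2, -1/4), radius 1/45


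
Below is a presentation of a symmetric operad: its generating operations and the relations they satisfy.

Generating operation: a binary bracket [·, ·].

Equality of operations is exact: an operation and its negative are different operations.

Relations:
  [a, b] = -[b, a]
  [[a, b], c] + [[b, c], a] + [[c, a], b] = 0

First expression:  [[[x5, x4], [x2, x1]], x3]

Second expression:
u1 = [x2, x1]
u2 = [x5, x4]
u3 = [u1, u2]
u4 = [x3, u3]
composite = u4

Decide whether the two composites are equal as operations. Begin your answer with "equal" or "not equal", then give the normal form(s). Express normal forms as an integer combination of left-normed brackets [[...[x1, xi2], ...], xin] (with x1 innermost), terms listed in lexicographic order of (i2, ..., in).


equal; both compose to -[[[[x1, x2], x4], x5], x3] + [[[[x1, x2], x5], x4], x3]

In normal form, the first expression is -[[[[x1, x2], x4], x5], x3] + [[[[x1, x2], x5], x4], x3]
In normal form, the second expression is -[[[[x1, x2], x4], x5], x3] + [[[[x1, x2], x5], x4], x3]
Same normal form: equal.


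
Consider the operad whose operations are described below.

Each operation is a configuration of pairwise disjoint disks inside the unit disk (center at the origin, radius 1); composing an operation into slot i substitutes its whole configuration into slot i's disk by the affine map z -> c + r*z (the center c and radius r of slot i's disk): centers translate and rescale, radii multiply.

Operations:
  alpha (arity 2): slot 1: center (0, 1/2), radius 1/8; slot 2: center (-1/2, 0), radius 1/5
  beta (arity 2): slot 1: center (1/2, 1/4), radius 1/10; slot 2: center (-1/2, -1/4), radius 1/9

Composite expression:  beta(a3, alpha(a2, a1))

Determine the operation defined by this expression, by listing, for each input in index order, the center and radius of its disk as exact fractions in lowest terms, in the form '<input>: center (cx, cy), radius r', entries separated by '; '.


a1: center (-5/9, -1/4), radius 1/45; a2: center (-1/2, -7/36), radius 1/72; a3: center (1/2, 1/4), radius 1/10

Below beta, radii multiply path by path; the a-disk centers shift.
a3 passes through 1 substitution, ending at center (1/2, 1/4), radius 1/10
a2 passes through 2 substitutions, ending at center (-1/2, -7/36), radius 1/72
a1 passes through 2 substitutions, ending at center (-5/9, -1/4), radius 1/45


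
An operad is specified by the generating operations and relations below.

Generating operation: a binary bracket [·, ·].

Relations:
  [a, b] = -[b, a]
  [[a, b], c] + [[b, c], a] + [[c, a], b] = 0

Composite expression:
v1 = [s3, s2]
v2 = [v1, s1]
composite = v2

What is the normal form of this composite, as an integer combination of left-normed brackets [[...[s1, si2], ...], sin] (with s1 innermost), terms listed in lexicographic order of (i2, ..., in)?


[[s1, s2], s3] - [[s1, s3], s2]


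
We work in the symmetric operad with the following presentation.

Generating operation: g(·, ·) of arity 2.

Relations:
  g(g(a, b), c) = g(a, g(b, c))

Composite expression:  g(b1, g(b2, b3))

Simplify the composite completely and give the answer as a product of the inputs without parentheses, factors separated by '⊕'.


b1 ⊕ b2 ⊕ b3

Associativity of g dissolves the nesting; only the b-input order survives.
g(b2, b3) unparenthesizes to b2 ⊕ b3
g(b1, g(b2, b3)) unparenthesizes to b1 ⊕ b2 ⊕ b3


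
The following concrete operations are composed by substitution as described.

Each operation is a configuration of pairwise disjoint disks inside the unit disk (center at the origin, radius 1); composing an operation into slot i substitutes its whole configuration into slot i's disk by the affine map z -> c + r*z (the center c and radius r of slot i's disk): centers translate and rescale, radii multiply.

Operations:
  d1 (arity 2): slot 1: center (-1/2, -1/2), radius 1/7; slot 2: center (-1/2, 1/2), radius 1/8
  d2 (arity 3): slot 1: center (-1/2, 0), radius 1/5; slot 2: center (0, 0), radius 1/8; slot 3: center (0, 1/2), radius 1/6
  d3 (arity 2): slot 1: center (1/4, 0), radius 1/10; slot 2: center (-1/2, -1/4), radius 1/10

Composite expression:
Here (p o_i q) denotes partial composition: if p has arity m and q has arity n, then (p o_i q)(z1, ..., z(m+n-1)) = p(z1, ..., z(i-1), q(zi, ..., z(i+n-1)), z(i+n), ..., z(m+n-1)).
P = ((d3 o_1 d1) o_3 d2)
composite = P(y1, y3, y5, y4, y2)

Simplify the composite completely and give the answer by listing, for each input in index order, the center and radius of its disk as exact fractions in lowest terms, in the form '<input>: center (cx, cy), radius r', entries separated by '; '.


Below d3, radii multiply path by path; the y-disk centers shift.
input y1: applying the 2 nested substitutions gives center (1/5, -1/20), radius 1/70
input y3: applying the 2 nested substitutions gives center (1/5, 1/20), radius 1/80
input y5: applying the 2 nested substitutions gives center (-11/20, -1/4), radius 1/50
input y4: applying the 2 nested substitutions gives center (-1/2, -1/4), radius 1/80
input y2: applying the 2 nested substitutions gives center (-1/2, -1/5), radius 1/60

y1: center (1/5, -1/20), radius 1/70; y2: center (-1/2, -1/5), radius 1/60; y3: center (1/5, 1/20), radius 1/80; y4: center (-1/2, -1/4), radius 1/80; y5: center (-11/20, -1/4), radius 1/50


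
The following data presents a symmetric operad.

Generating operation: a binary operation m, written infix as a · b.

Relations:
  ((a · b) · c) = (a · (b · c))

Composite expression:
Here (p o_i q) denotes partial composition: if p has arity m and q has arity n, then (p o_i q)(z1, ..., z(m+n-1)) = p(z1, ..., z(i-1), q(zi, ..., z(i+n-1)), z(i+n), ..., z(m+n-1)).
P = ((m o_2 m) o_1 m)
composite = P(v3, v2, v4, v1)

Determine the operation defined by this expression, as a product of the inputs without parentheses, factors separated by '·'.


v3 · v2 · v4 · v1

Every regrouping of m is equal, so read the v-inputs in written order.
(v3 · v2) linearizes to v3 · v2
(v4 · v1) linearizes to v4 · v1
((v3 · v2) · (v4 · v1)) linearizes to v3 · v2 · v4 · v1


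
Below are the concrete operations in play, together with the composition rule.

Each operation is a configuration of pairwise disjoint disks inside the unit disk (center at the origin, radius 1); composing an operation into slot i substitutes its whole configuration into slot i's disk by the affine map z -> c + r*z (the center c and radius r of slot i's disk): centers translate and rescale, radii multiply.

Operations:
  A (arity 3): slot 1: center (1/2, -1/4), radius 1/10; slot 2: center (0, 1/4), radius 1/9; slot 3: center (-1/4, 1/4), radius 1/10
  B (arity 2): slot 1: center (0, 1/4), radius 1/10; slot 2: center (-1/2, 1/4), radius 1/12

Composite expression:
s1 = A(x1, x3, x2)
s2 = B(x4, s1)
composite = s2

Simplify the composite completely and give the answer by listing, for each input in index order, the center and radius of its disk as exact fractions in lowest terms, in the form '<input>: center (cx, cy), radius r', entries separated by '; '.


x1: center (-11/24, 11/48), radius 1/120; x2: center (-25/48, 13/48), radius 1/120; x3: center (-1/2, 13/48), radius 1/108; x4: center (0, 1/4), radius 1/10

Follow each x-input down from B: c' goes to c + r*c', radius to r*r'.
x4: after 1 affine step, its disk has center (0, 1/4), radius 1/10
x1: after 2 affine steps, its disk has center (-11/24, 11/48), radius 1/120
x3: after 2 affine steps, its disk has center (-1/2, 13/48), radius 1/108
x2: after 2 affine steps, its disk has center (-25/48, 13/48), radius 1/120


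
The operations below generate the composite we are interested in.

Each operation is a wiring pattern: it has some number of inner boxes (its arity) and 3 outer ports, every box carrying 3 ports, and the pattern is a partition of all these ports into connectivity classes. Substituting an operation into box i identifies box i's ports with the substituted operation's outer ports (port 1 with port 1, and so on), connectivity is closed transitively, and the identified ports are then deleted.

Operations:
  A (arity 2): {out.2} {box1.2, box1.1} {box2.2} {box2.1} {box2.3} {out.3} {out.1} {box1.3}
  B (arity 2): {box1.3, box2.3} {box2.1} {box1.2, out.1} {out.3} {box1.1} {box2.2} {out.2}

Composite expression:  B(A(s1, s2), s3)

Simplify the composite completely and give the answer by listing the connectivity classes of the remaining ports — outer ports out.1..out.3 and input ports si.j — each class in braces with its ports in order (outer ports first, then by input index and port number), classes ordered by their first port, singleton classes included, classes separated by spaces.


{out.1} {out.2} {out.3} {s1.1, s1.2} {s1.3} {s2.1} {s2.2} {s2.3} {s3.1} {s3.2} {s3.3}

Two ports join when wires chain via B-identified ports.
through A, on inputs (s1, s2): {out.1} {out.2} {out.3} {s1.1, s1.2} {s1.3} {s2.1} {s2.2} {s2.3} (out.j = stage outer ports)
through B, on inputs (s1, s2, s3): {out.1} {out.2} {out.3} {s1.1, s1.2} {s1.3} {s2.1} {s2.2} {s2.3} {s3.1} {s3.2} {s3.3} (out.j = stage outer ports)


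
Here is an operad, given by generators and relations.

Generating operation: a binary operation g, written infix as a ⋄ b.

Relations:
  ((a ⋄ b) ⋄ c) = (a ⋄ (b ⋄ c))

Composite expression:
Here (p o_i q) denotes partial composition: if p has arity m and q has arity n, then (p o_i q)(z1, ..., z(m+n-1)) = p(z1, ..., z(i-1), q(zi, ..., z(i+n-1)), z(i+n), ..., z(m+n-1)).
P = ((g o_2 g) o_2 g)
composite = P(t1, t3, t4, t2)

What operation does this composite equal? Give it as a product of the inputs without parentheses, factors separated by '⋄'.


t1 ⋄ t3 ⋄ t4 ⋄ t2

Associativity of g dissolves the nesting; only the t-input order survives.
(t3 ⋄ t4) reduces to t3 ⋄ t4
((t3 ⋄ t4) ⋄ t2) reduces to t3 ⋄ t4 ⋄ t2
(t1 ⋄ ((t3 ⋄ t4) ⋄ t2)) reduces to t1 ⋄ t3 ⋄ t4 ⋄ t2


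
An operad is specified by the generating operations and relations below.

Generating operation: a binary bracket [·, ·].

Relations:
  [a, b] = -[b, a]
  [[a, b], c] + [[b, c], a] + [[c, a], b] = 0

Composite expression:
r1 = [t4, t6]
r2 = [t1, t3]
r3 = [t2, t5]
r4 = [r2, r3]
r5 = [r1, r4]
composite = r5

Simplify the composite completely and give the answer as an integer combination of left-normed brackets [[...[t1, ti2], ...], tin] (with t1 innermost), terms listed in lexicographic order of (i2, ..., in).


-[[[[[t1, t3], t2], t5], t4], t6] + [[[[[t1, t3], t2], t5], t6], t4] + [[[[[t1, t3], t5], t2], t4], t6] - [[[[[t1, t3], t5], t2], t6], t4]


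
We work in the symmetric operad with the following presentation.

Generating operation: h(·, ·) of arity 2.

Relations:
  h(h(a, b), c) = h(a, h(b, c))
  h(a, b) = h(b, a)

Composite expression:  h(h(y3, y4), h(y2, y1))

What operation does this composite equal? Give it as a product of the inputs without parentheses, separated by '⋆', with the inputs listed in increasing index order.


y1 ⋆ y2 ⋆ y3 ⋆ y4

Any arrangement under h is one operation, so sort the y-inputs.
h(y3, y4) collapses to y3 ⋆ y4
h(y2, y1) collapses to y2 ⋆ y1
h(h(y3, y4), h(y2, y1)) collapses to y3 ⋆ y4 ⋆ y2 ⋆ y1
commutativity sorts the factors: y1 ⋆ y2 ⋆ y3 ⋆ y4


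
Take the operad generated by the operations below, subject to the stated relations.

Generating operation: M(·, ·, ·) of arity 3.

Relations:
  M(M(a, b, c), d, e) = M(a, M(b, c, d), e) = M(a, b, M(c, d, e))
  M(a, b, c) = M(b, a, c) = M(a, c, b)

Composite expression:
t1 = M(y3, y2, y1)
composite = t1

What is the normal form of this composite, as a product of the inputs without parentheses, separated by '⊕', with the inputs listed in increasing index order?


Both nesting and order wash out for M; what remains is which y's occur.
M(y3, y2, y1) linearizes to y3 ⊕ y2 ⊕ y1
rearranged into index order: y1 ⊕ y2 ⊕ y3

y1 ⊕ y2 ⊕ y3


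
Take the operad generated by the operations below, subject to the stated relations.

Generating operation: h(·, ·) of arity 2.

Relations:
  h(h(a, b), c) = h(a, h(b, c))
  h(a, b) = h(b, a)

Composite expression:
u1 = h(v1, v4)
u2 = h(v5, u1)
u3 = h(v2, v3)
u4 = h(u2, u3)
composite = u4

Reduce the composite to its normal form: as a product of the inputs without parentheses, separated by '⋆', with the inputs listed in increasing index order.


v1 ⋆ v2 ⋆ v3 ⋆ v4 ⋆ v5

Both nesting and order wash out for h; what remains is which v's occur.
h(v1, v4) reduces to v1 ⋆ v4
h(v5, h(v1, v4)) reduces to v5 ⋆ v1 ⋆ v4
h(v2, v3) reduces to v2 ⋆ v3
h(h(v5, h(v1, v4)), h(v2, v3)) reduces to v5 ⋆ v1 ⋆ v4 ⋆ v2 ⋆ v3
commutativity sorts the factors: v1 ⋆ v2 ⋆ v3 ⋆ v4 ⋆ v5


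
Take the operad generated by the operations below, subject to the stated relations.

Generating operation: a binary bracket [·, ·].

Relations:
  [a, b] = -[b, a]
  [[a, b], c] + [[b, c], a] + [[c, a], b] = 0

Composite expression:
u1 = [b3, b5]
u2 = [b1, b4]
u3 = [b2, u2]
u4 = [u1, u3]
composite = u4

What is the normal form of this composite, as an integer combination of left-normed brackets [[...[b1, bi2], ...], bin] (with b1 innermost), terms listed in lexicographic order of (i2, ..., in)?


Antisymmetry and Jacobi reduce to b1-anchored left-normed brackets.
Composite bracket: [[b3, b5], [b2, [b1, b4]]]
Under [a, b] = ab - ba we get 16 signed associative words (2^4 = 16).
Coefficients come from the b1-initial words:
  the word b1b4b2b3b5 carries sign +1 and contributes +[[[[b1, b4], b2], b3], b5]
  the word b1b4b2b5b3 carries sign -1 and contributes -[[[[b1, b4], b2], b5], b3]

[[[[b1, b4], b2], b3], b5] - [[[[b1, b4], b2], b5], b3]


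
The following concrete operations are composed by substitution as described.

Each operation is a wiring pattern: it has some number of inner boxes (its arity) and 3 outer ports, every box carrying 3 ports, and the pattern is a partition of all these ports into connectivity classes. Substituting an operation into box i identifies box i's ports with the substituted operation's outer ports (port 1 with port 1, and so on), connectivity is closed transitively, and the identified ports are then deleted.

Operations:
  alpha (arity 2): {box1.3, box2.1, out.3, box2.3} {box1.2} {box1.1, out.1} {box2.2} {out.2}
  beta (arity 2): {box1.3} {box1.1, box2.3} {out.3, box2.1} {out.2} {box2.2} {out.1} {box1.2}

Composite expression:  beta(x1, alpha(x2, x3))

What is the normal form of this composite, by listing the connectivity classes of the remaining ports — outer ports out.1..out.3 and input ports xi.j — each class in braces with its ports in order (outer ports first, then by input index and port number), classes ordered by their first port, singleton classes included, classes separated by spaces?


Treat the ports identified at beta as solder joints: merge, then drop.
alpha over (x2, x3) gives {out.1, x2.1} {out.2} {out.3, x2.3, x3.1, x3.3} {x2.2} {x3.2}, out.j being that stage's outer ports
beta over (x1, x2, x3) gives {out.1} {out.2} {out.3, x2.1} {x1.1, x2.3, x3.1, x3.3} {x1.2} {x1.3} {x2.2} {x3.2}, out.j being that stage's outer ports

{out.1} {out.2} {out.3, x2.1} {x1.1, x2.3, x3.1, x3.3} {x1.2} {x1.3} {x2.2} {x3.2}
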